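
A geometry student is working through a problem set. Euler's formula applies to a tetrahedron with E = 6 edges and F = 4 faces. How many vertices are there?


Polyhedron: tetrahedron
Euler's formula for convex polyhedra: V - E + F = 2
Given: E = 6 edges and F = 4 faces
Solve for V:
V = 2 + E - F = 2 + 6 - 4 = 4
4 vertices


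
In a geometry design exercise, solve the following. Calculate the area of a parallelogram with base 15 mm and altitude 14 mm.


Shape: parallelogram
Base b = 15 mm, Height h = 14 mm
Formula: A = b * h
A = 15 * 14
A = 210
210 mm^2


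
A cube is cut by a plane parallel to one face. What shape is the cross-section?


Solid: cube
Cutting plane: parallel to one face
Visualize the intersection of the plane with the solid's surface.
The boundary of the cut region is a square.
square


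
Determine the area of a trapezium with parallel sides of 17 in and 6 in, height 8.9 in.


Shape: trapezoid
Parallel sides a = 17 in, b = 6 in; Height h = 8.9 in
Formula: A = (a + b) * h / 2
a + b = 17 + 6 = 23
A = 23 * 8.9 / 2
A = 204.7 / 2
A = 102.35
102.35 in^2


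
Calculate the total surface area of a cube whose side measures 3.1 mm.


Shape: cube
Side s = 3.1 mm
A cube has 6 square faces.
Formula: SA = 6 * s^2
s^2 = 9.61
SA = 6 * 9.61
SA = 57.66
57.66 mm^2


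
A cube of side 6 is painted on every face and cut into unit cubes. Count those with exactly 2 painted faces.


Large cube: 6 x 6 x 6, cut into unit cubes.
n = 6, so n - 2 = 4
Cubes with 2 painted faces lie along the edges, excluding corners.
A cube has 12 edges; each contributes (n - 2) = 4 such cubes.
Count = 12 * 4 = 48
48 unit cubes


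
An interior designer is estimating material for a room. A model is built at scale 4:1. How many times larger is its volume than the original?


Linear scale factor k = 4
Rule: under a linear scaling by k, volumes scale by k^3.
k^3 = 4 * 4 * 4
k^3 = 16 * 4
k^3 = 64
Volume scales by a factor of 64.
64 (dimensionless)


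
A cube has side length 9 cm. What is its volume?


Shape: cube
Side s = 9 cm
Formula: V = s^3
V = 9 * 9 * 9
V = 81 * 9
V = 729
729 cm^3


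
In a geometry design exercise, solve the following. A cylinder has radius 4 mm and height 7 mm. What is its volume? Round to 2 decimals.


Shape: cylinder
Radius r = 4 mm, Height h = 7 mm
Formula: V = pi * r^2 * h
r^2 = 16
V = pi * 16 * 7
V = 112 * pi
V = 351.86
351.86 mm^3


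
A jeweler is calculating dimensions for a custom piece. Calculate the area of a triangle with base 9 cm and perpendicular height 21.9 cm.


Shape: triangle
Base b = 9 cm, Height h = 21.9 cm
Formula: A = (1/2) * b * h
A = 0.5 * 9 * 21.9
A = 0.5 * 197.1
A = 98.55
98.55 cm^2


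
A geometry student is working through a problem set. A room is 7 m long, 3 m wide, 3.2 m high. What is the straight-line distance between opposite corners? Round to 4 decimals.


Shape: rectangular box (space diagonal)
l = 7 m, w = 3 m, h = 3.2 m
Visualize: the diagonal of the base, then a right triangle with that diagonal and the height.
Formula: d = sqrt(l^2 + w^2 + h^2)
l^2 + w^2 + h^2 = 49 + 9 + 10.24 = 68.24
d = sqrt(68.24)
d = 8.2608
8.2608 m


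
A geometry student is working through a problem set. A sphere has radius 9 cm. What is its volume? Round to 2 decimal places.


Shape: sphere
Radius r = 9 cm
Formula: V = (4/3) * pi * r^3
r^3 = 729
(4/3) * 729 = 972
V = 972 * pi
V = 3053.63
3053.63 cm^3


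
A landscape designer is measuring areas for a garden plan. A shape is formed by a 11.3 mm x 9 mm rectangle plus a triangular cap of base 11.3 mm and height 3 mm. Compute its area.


Composite shape: rectangle + triangle
Rectangle area = 11.3 * 9 = 101.7
Triangle area = 0.5 * 11.3 * 3 = 16.95
Total = 101.7 + 16.95
Total = 118.65
118.65 mm^2


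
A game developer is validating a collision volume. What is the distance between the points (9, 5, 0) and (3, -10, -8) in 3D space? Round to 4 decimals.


3D distance between two points
P1 = (9, 5, 0), P2 = (3, -10, -8)
Formula: d = sqrt((x2-x1)^2 + (y2-y1)^2 + (z2-z1)^2)
dx = 3 - 9 = -6
dy = -10 - 5 = -15
dz = -8 - 0 = -8
dx^2 + dy^2 + dz^2 = 36 + 225 + 64 = 325
d = sqrt(325)
d = 18.0278
18.0278 units


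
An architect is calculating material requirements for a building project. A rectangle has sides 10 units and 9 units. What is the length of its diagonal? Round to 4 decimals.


Shape: rectangle (diagonal via Pythagoras)
Sides: 10 units and 9 units
Formula: d = sqrt(l^2 + w^2)
l^2 = 100, w^2 = 81
l^2 + w^2 = 181
d = sqrt(181)
d = 13.4536
13.4536 units


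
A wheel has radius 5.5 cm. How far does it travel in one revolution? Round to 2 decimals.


Shape: circle
Radius r = 5.5 cm
Formula: C = 2 * pi * r
C = 2 * pi * 5.5
C = 11 * pi
C = 34.56
34.56 cm


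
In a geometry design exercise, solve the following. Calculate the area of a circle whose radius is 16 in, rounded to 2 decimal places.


Shape: circle
Radius r = 16 in
Formula: A = pi * r^2
r^2 = 16^2 = 256
A = pi * 256
A = 804.25
804.25 in^2


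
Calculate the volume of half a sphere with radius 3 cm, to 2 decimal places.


Shape: hemisphere (half of a sphere)
Radius r = 3 cm
Formula: V = (1/2) * (4/3) * pi * r^3 = (2/3) * pi * r^3
r^3 = 27
(2/3) * 27 = 18
V = 18 * pi
V = 56.55
56.55 cm^3


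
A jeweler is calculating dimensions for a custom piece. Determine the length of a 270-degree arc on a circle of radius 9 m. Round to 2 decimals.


Shape: circular arc
Radius r = 9 m, Angle = 270 degrees
Formula: L = (angle/360) * 2 * pi * r
2 * pi * r = 18 * pi
L = (270/360) * 18 * pi
L = 13.5 * pi
L = 42.41
42.41 m


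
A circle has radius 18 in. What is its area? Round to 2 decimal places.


Shape: circle
Radius r = 18 in
Formula: A = pi * r^2
r^2 = 18^2 = 324
A = pi * 324
A = 1017.88
1017.88 in^2


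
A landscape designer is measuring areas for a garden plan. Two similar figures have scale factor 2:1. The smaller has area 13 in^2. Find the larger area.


Linear scale factor k = 2
Original area = 13 in^2
Rule: under a linear scaling by k, areas scale by k^2.
k^2 = 2^2 = 4
New area = 13 * 4
New area = 52
52 in^2


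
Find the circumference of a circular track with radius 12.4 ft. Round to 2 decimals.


Shape: circle
Radius r = 12.4 ft
Formula: C = 2 * pi * r
C = 2 * pi * 12.4
C = 24.8 * pi
C = 77.91
77.91 ft


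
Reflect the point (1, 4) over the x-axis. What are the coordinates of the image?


Transformation: reflection
Original point: (1, 4)
Rule for reflection over the x-axis: (x, y) -> (x, -y)
Apply: (1, 4) -> (1, -4)
(1, -4)


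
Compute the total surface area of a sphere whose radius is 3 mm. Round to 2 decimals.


Shape: sphere
Radius r = 3 mm
Formula: SA = 4 * pi * r^2
r^2 = 9
SA = 4 * pi * 9
SA = 36 * pi
SA = 113.1
113.1 mm^2


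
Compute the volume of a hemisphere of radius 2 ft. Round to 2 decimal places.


Shape: hemisphere (half of a sphere)
Radius r = 2 ft
Formula: V = (1/2) * (4/3) * pi * r^3 = (2/3) * pi * r^3
r^3 = 8
(2/3) * 8 = 5.333333
V = 5.333333 * pi
V = 16.76
16.76 ft^3


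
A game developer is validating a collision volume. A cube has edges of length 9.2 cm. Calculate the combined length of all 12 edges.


Shape: cube
Side s = 9.2 cm
A cube has 12 edges, all equal.
Formula: total edge length = 12 * s
Total = 12 * 9.2
Total = 110.4
110.4 cm


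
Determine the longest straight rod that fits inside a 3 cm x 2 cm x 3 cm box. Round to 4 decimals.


Shape: rectangular box (space diagonal)
l = 3 cm, w = 2 cm, h = 3 cm
Visualize: the diagonal of the base, then a right triangle with that diagonal and the height.
Formula: d = sqrt(l^2 + w^2 + h^2)
l^2 + w^2 + h^2 = 9 + 4 + 9 = 22
d = sqrt(22)
d = 4.6904
4.6904 cm


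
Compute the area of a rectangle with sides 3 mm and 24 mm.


Shape: rectangle
Length l = 3 mm, Width w = 24 mm
Formula: A = l * w
A = 3 * 24
A = 72
72 mm^2


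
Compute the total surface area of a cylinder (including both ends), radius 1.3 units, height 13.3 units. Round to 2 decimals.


Shape: closed cylinder
Radius r = 1.3 units, Height h = 13.3 units
Formula: SA = 2*pi*r^2 + 2*pi*r*h = 2*pi*r*(r + h)
r + h = 14.6
2 * r * (r + h) = 2 * 1.3 * 14.6 = 37.96
SA = 37.96 * pi
SA = 119.25
119.25 units^2


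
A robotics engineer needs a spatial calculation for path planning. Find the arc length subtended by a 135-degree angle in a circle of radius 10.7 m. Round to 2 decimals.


Shape: circular arc
Radius r = 10.7 m, Angle = 135 degrees
Formula: L = (angle/360) * 2 * pi * r
2 * pi * r = 21.4 * pi
L = (135/360) * 21.4 * pi
L = 8.025 * pi
L = 25.21
25.21 m


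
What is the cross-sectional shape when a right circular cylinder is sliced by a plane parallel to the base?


Solid: right circular cylinder
Cutting plane: parallel to the base
Visualize the intersection of the plane with the solid's surface.
The boundary of the cut region is a circle.
circle


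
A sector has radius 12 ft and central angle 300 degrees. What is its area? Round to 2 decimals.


Shape: circular sector
Radius r = 12 ft, Angle = 300 degrees
Formula: A = (angle/360) * pi * r^2
r^2 = 144
Fraction of circle = 300/360
A = (300/360) * pi * 144
A = 120 * pi
A = 376.99
376.99 ft^2


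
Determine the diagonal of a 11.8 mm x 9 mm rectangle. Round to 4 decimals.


Shape: rectangle (diagonal via Pythagoras)
Sides: 11.8 mm and 9 mm
Formula: d = sqrt(l^2 + w^2)
l^2 = 139.24, w^2 = 81
l^2 + w^2 = 220.24
d = sqrt(220.24)
d = 14.8405
14.8405 mm


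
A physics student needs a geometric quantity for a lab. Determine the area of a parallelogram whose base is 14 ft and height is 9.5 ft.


Shape: parallelogram
Base b = 14 ft, Height h = 9.5 ft
Formula: A = b * h
A = 14 * 9.5
A = 133
133 ft^2


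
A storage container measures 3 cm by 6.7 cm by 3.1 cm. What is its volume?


Shape: rectangular prism
l = 3 cm, w = 6.7 cm, h = 3.1 cm
Formula: V = l * w * h
V = 3 * 6.7 * 3.1
V = 20.1 * 3.1
V = 62.31
62.31 cm^3


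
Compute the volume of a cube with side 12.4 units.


Shape: cube
Side s = 12.4 units
Formula: V = s^3
V = 12.4 * 12.4 * 12.4
V = 153.76 * 12.4
V = 1906.624
1906.624 units^3


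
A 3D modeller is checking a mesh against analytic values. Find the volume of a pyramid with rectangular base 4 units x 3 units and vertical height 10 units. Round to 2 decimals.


Shape: rectangular pyramid
Base: 4 units x 3 units, Height h = 10 units
Formula: V = (1/3) * base_area * h
base_area = 4 * 3 = 12
base_area * h = 12 * 10 = 120
V = 120 / 3
V = 40
40 units^3


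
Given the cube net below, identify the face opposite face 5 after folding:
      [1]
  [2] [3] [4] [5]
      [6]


Net: cross layout. Take square 3 as the base (bottom).
Fold the four squares in the horizontal row up around 3: 2 -> left, 4 -> right, 5 wraps to the top.
Fold 1 and 6 up from 3: 1 -> back, 6 -> front.
Opposite pairs are therefore: (1, 6), (2, 4), (3, 5).
Face 5 is opposite face 3.
face 3


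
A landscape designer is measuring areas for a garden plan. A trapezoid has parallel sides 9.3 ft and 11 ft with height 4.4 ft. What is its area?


Shape: trapezoid
Parallel sides a = 9.3 ft, b = 11 ft; Height h = 4.4 ft
Formula: A = (a + b) * h / 2
a + b = 9.3 + 11 = 20.3
A = 20.3 * 4.4 / 2
A = 89.32 / 2
A = 44.66
44.66 ft^2


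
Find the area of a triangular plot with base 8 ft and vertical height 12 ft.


Shape: triangle
Base b = 8 ft, Height h = 12 ft
Formula: A = (1/2) * b * h
A = 0.5 * 8 * 12
A = 0.5 * 96
A = 48
48 ft^2


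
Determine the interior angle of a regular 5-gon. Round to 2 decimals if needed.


Shape: regular pentagon (5 sides)
Formula: interior angle = (n - 2) * 180 / n
(n - 2) = 3
(n - 2) * 180 = 540
angle = 540 / 5
angle = 108
108 degrees


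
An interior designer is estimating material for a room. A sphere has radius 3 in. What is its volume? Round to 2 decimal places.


Shape: sphere
Radius r = 3 in
Formula: V = (4/3) * pi * r^3
r^3 = 27
(4/3) * 27 = 36
V = 36 * pi
V = 113.1
113.1 in^3


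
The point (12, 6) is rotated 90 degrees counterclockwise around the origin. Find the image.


Transformation: rotation about the origin
Original point: (12, 6)
Rule for 90 deg counterclockwise: (x, y) -> (-y, x)
Apply: (12, 6) -> (-6, 12)
(-6, 12)


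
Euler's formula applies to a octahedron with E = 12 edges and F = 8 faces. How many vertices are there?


Polyhedron: octahedron
Euler's formula for convex polyhedra: V - E + F = 2
Given: E = 12 edges and F = 8 faces
Solve for V:
V = 2 + E - F = 2 + 12 - 8 = 6
6 vertices


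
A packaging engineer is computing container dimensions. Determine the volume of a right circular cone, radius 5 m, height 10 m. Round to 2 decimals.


Shape: cone
Radius r = 5 m, Height h = 10 m
Formula: V = (1/3) * pi * r^2 * h
r^2 = 25
pi * r^2 * h = pi * 25 * 10 = 250 * pi
V = 250 * pi / 3
V = 261.8
261.8 m^3


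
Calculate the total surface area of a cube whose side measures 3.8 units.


Shape: cube
Side s = 3.8 units
A cube has 6 square faces.
Formula: SA = 6 * s^2
s^2 = 14.44
SA = 6 * 14.44
SA = 86.64
86.64 units^2


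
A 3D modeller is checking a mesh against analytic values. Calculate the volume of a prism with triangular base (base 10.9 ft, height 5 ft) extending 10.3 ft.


Shape: triangular prism
Triangle base = 10.9 ft, triangle height = 5 ft, prism length L = 10.3 ft
Formula: V = (1/2 * b * h_tri) * L
Cross-section area = 0.5 * 10.9 * 5 = 27.25
V = 27.25 * 10.3
V = 280.675
280.675 ft^3


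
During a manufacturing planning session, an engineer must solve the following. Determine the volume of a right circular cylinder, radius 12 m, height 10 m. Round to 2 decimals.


Shape: cylinder
Radius r = 12 m, Height h = 10 m
Formula: V = pi * r^2 * h
r^2 = 144
V = pi * 144 * 10
V = 1440 * pi
V = 4523.89
4523.89 m^3


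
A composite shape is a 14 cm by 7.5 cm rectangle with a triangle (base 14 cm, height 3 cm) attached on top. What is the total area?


Composite shape: rectangle + triangle
Rectangle area = 14 * 7.5 = 105
Triangle area = 0.5 * 14 * 3 = 21
Total = 105 + 21
Total = 126
126 cm^2


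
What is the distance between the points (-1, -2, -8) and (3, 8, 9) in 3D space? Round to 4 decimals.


3D distance between two points
P1 = (-1, -2, -8), P2 = (3, 8, 9)
Formula: d = sqrt((x2-x1)^2 + (y2-y1)^2 + (z2-z1)^2)
dx = 3 - -1 = 4
dy = 8 - -2 = 10
dz = 9 - -8 = 17
dx^2 + dy^2 + dz^2 = 16 + 100 + 289 = 405
d = sqrt(405)
d = 20.1246
20.1246 units


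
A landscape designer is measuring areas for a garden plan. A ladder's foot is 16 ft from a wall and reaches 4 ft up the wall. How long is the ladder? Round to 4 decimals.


Shape: right triangle
Legs a = 16 ft, b = 4 ft
Formula: c = sqrt(a^2 + b^2)
a^2 = 256, b^2 = 16
a^2 + b^2 = 272
c = sqrt(272)
c = 16.4924
16.4924 ft


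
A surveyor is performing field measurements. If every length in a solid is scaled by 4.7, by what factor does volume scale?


Linear scale factor k = 4.7
Rule: under a linear scaling by k, volumes scale by k^3.
k^3 = 4.7 * 4.7 * 4.7
k^3 = 22.09 * 4.7
k^3 = 103.823
Volume scales by a factor of 103.823.
103.823 (dimensionless)


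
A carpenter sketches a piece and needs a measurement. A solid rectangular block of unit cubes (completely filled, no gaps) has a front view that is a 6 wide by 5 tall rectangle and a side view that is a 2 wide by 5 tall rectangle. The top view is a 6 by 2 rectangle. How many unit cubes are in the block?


Orthographic views of a solid rectangular block:
Front view 6 x 5 -> length = 6, height = 5
Side view 2 x 5 -> width = 2, height = 5 (consistent)
Top view 6 x 2 -> confirms length = 6, width = 2
The block is 6 x 2 x 5.
Total unit cubes = 6 * 2 * 5 = 60
60 unit cubes


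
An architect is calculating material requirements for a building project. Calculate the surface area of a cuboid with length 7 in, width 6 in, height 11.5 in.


Shape: rectangular prism
l = 7 in, w = 6 in, h = 11.5 in
Formula: SA = 2(lw + lh + wh)
lw = 42, lh = 80.5, wh = 69
lw + lh + wh = 191.5
SA = 2 * 191.5
SA = 383
383 in^2


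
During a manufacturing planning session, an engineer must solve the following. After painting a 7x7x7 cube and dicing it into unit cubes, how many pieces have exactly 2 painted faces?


Large cube: 7 x 7 x 7, cut into unit cubes.
n = 7, so n - 2 = 5
Cubes with 2 painted faces lie along the edges, excluding corners.
A cube has 12 edges; each contributes (n - 2) = 5 such cubes.
Count = 12 * 5 = 60
60 unit cubes


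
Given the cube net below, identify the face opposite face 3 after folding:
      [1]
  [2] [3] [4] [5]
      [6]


Net: cross layout. Take square 3 as the base (bottom).
Fold the four squares in the horizontal row up around 3: 2 -> left, 4 -> right, 5 wraps to the top.
Fold 1 and 6 up from 3: 1 -> back, 6 -> front.
Opposite pairs are therefore: (1, 6), (2, 4), (3, 5).
Face 3 is opposite face 5.
face 5


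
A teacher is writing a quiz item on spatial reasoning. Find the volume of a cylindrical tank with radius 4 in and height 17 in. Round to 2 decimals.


Shape: cylinder
Radius r = 4 in, Height h = 17 in
Formula: V = pi * r^2 * h
r^2 = 16
V = pi * 16 * 17
V = 272 * pi
V = 854.51
854.51 in^3


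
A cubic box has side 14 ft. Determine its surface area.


Shape: cube
Side s = 14 ft
A cube has 6 square faces.
Formula: SA = 6 * s^2
s^2 = 196
SA = 6 * 196
SA = 1176
1176 ft^2


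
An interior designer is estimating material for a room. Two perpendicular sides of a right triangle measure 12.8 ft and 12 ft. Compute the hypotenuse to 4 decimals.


Shape: right triangle
Legs a = 12.8 ft, b = 12 ft
Formula: c = sqrt(a^2 + b^2)
a^2 = 163.84, b^2 = 144
a^2 + b^2 = 307.84
c = sqrt(307.84)
c = 17.5454
17.5454 ft


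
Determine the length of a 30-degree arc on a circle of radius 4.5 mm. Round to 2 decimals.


Shape: circular arc
Radius r = 4.5 mm, Angle = 30 degrees
Formula: L = (angle/360) * 2 * pi * r
2 * pi * r = 9 * pi
L = (30/360) * 9 * pi
L = 0.75 * pi
L = 2.36
2.36 mm


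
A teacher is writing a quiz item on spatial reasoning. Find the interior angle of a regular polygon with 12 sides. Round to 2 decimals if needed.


Shape: regular dodecagon (12 sides)
Formula: interior angle = (n - 2) * 180 / n
(n - 2) = 10
(n - 2) * 180 = 1800
angle = 1800 / 12
angle = 150
150 degrees


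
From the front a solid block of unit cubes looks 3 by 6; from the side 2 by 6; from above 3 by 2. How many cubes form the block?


Orthographic views of a solid rectangular block:
Front view 3 x 6 -> length = 3, height = 6
Side view 2 x 6 -> width = 2, height = 6 (consistent)
Top view 3 x 2 -> confirms length = 3, width = 2
The block is 3 x 2 x 6.
Total unit cubes = 3 * 2 * 6 = 36
36 unit cubes


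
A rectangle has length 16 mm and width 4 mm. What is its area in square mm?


Shape: rectangle
Length l = 16 mm, Width w = 4 mm
Formula: A = l * w
A = 16 * 4
A = 64
64 mm^2


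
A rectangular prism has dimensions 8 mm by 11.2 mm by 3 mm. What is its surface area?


Shape: rectangular prism
l = 8 mm, w = 11.2 mm, h = 3 mm
Formula: SA = 2(lw + lh + wh)
lw = 89.6, lh = 24, wh = 33.6
lw + lh + wh = 147.2
SA = 2 * 147.2
SA = 294.4
294.4 mm^2


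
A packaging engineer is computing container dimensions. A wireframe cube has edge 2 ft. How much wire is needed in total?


Shape: cube
Side s = 2 ft
A cube has 12 edges, all equal.
Formula: total edge length = 12 * s
Total = 12 * 2
Total = 24
24 ft


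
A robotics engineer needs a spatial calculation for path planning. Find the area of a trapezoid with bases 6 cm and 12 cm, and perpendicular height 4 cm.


Shape: trapezoid
Parallel sides a = 6 cm, b = 12 cm; Height h = 4 cm
Formula: A = (a + b) * h / 2
a + b = 6 + 12 = 18
A = 18 * 4 / 2
A = 72 / 2
A = 36
36 cm^2


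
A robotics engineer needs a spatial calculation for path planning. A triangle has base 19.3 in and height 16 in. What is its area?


Shape: triangle
Base b = 19.3 in, Height h = 16 in
Formula: A = (1/2) * b * h
A = 0.5 * 19.3 * 16
A = 0.5 * 308.8
A = 154.4
154.4 in^2


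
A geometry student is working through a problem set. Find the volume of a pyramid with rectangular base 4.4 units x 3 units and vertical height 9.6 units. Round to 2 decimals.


Shape: rectangular pyramid
Base: 4.4 units x 3 units, Height h = 9.6 units
Formula: V = (1/3) * base_area * h
base_area = 4.4 * 3 = 13.2
base_area * h = 13.2 * 9.6 = 126.72
V = 126.72 / 3
V = 42.24
42.24 units^3


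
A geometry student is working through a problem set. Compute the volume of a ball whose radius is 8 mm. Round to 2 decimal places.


Shape: sphere
Radius r = 8 mm
Formula: V = (4/3) * pi * r^3
r^3 = 512
(4/3) * 512 = 682.666667
V = 682.666667 * pi
V = 2144.66
2144.66 mm^3


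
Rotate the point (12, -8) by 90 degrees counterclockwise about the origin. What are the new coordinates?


Transformation: rotation about the origin
Original point: (12, -8)
Rule for 90 deg counterclockwise: (x, y) -> (-y, x)
Apply: (12, -8) -> (8, 12)
(8, 12)


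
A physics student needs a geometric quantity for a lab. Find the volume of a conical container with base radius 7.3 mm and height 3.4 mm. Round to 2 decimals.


Shape: cone
Radius r = 7.3 mm, Height h = 3.4 mm
Formula: V = (1/3) * pi * r^2 * h
r^2 = 53.29
pi * r^2 * h = pi * 53.29 * 3.4 = 181.186 * pi
V = 181.186 * pi / 3
V = 189.74
189.74 mm^3


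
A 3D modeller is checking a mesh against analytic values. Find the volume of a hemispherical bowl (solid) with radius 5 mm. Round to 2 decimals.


Shape: hemisphere (half of a sphere)
Radius r = 5 mm
Formula: V = (1/2) * (4/3) * pi * r^3 = (2/3) * pi * r^3
r^3 = 125
(2/3) * 125 = 83.333333
V = 83.333333 * pi
V = 261.8
261.8 mm^3


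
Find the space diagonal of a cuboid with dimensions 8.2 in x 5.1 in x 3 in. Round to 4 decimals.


Shape: rectangular box (space diagonal)
l = 8.2 in, w = 5.1 in, h = 3 in
Visualize: the diagonal of the base, then a right triangle with that diagonal and the height.
Formula: d = sqrt(l^2 + w^2 + h^2)
l^2 + w^2 + h^2 = 67.24 + 26.01 + 9 = 102.25
d = sqrt(102.25)
d = 10.1119
10.1119 in


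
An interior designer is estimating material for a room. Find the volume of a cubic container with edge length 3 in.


Shape: cube
Side s = 3 in
Formula: V = s^3
V = 3 * 3 * 3
V = 9 * 3
V = 27
27 in^3


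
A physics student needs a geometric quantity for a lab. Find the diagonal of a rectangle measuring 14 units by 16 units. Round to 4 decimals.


Shape: rectangle (diagonal via Pythagoras)
Sides: 14 units and 16 units
Formula: d = sqrt(l^2 + w^2)
l^2 = 196, w^2 = 256
l^2 + w^2 = 452
d = sqrt(452)
d = 21.2603
21.2603 units


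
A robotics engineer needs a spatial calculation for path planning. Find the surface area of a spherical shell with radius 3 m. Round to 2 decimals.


Shape: sphere
Radius r = 3 m
Formula: SA = 4 * pi * r^2
r^2 = 9
SA = 4 * pi * 9
SA = 36 * pi
SA = 113.1
113.1 m^2


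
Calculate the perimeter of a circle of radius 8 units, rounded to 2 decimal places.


Shape: circle
Radius r = 8 units
Formula: C = 2 * pi * r
C = 2 * pi * 8
C = 16 * pi
C = 50.27
50.27 units


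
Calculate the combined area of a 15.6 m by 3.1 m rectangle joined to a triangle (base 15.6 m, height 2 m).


Composite shape: rectangle + triangle
Rectangle area = 15.6 * 3.1 = 48.36
Triangle area = 0.5 * 15.6 * 2 = 15.6
Total = 48.36 + 15.6
Total = 63.96
63.96 m^2


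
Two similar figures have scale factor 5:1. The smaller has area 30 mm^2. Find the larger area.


Linear scale factor k = 5
Original area = 30 mm^2
Rule: under a linear scaling by k, areas scale by k^2.
k^2 = 5^2 = 25
New area = 30 * 25
New area = 750
750 mm^2


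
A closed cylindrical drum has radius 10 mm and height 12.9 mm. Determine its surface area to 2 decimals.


Shape: closed cylinder
Radius r = 10 mm, Height h = 12.9 mm
Formula: SA = 2*pi*r^2 + 2*pi*r*h = 2*pi*r*(r + h)
r + h = 22.9
2 * r * (r + h) = 2 * 10 * 22.9 = 458
SA = 458 * pi
SA = 1438.85
1438.85 mm^2


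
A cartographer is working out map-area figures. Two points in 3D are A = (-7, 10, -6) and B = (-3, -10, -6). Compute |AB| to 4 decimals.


3D distance between two points
P1 = (-7, 10, -6), P2 = (-3, -10, -6)
Formula: d = sqrt((x2-x1)^2 + (y2-y1)^2 + (z2-z1)^2)
dx = -3 - -7 = 4
dy = -10 - 10 = -20
dz = -6 - -6 = 0
dx^2 + dy^2 + dz^2 = 16 + 400 + 0 = 416
d = sqrt(416)
d = 20.3961
20.3961 units


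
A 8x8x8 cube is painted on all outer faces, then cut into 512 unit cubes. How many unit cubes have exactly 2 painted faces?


Large cube: 8 x 8 x 8, cut into unit cubes.
n = 8, so n - 2 = 6
Cubes with 2 painted faces lie along the edges, excluding corners.
A cube has 12 edges; each contributes (n - 2) = 6 such cubes.
Count = 12 * 6 = 72
72 unit cubes


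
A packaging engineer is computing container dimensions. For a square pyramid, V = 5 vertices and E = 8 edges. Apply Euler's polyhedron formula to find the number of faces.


Polyhedron: square pyramid
Euler's formula for convex polyhedra: V - E + F = 2
Given: V = 5 vertices and E = 8 edges
Solve for F:
F = 2 + E - V = 2 + 8 - 5 = 5
5 faces


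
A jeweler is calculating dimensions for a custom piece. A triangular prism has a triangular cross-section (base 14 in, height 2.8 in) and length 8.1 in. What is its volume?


Shape: triangular prism
Triangle base = 14 in, triangle height = 2.8 in, prism length L = 8.1 in
Formula: V = (1/2 * b * h_tri) * L
Cross-section area = 0.5 * 14 * 2.8 = 19.6
V = 19.6 * 8.1
V = 158.76
158.76 in^3


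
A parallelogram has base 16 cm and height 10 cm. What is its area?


Shape: parallelogram
Base b = 16 cm, Height h = 10 cm
Formula: A = b * h
A = 16 * 10
A = 160
160 cm^2


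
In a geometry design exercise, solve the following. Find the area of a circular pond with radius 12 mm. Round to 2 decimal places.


Shape: circle
Radius r = 12 mm
Formula: A = pi * r^2
r^2 = 12^2 = 144
A = pi * 144
A = 452.39
452.39 mm^2


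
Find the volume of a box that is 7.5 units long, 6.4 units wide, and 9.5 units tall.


Shape: rectangular prism
l = 7.5 units, w = 6.4 units, h = 9.5 units
Formula: V = l * w * h
V = 7.5 * 6.4 * 9.5
V = 48 * 9.5
V = 456
456 units^3


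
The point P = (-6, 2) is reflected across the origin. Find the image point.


Transformation: reflection
Original point: (-6, 2)
Rule for reflection through the origin: (x, y) -> (-x, -y)
Apply: (-6, 2) -> (6, -2)
(6, -2)


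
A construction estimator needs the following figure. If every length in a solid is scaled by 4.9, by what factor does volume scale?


Linear scale factor k = 4.9
Rule: under a linear scaling by k, volumes scale by k^3.
k^3 = 4.9 * 4.9 * 4.9
k^3 = 24.01 * 4.9
k^3 = 117.649
Volume scales by a factor of 117.649.
117.649 (dimensionless)


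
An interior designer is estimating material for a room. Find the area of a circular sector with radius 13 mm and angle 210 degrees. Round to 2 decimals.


Shape: circular sector
Radius r = 13 mm, Angle = 210 degrees
Formula: A = (angle/360) * pi * r^2
r^2 = 169
Fraction of circle = 210/360
A = (210/360) * pi * 169
A = 98.583333 * pi
A = 309.71
309.71 mm^2


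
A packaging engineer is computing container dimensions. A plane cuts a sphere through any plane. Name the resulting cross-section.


Solid: sphere
Cutting plane: through any plane
Visualize the intersection of the plane with the solid's surface.
The boundary of the cut region is a circle.
circle


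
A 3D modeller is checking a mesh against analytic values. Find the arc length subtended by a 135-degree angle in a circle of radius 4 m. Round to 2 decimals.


Shape: circular arc
Radius r = 4 m, Angle = 135 degrees
Formula: L = (angle/360) * 2 * pi * r
2 * pi * r = 8 * pi
L = (135/360) * 8 * pi
L = 3 * pi
L = 9.42
9.42 m


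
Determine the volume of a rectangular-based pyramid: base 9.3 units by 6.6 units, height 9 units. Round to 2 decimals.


Shape: rectangular pyramid
Base: 9.3 units x 6.6 units, Height h = 9 units
Formula: V = (1/3) * base_area * h
base_area = 9.3 * 6.6 = 61.38
base_area * h = 61.38 * 9 = 552.42
V = 552.42 / 3
V = 184.14
184.14 units^3


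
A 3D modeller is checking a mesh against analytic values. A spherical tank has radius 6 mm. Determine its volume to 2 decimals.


Shape: sphere
Radius r = 6 mm
Formula: V = (4/3) * pi * r^3
r^3 = 216
(4/3) * 216 = 288
V = 288 * pi
V = 904.78
904.78 mm^3


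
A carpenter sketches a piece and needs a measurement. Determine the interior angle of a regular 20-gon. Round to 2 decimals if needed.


Shape: regular icosagon (20 sides)
Formula: interior angle = (n - 2) * 180 / n
(n - 2) = 18
(n - 2) * 180 = 3240
angle = 3240 / 20
angle = 162
162 degrees


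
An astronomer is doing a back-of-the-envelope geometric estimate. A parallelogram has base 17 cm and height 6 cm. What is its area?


Shape: parallelogram
Base b = 17 cm, Height h = 6 cm
Formula: A = b * h
A = 17 * 6
A = 102
102 cm^2


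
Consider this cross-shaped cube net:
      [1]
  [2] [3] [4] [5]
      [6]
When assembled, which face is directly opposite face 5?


Net: cross layout. Take square 3 as the base (bottom).
Fold the four squares in the horizontal row up around 3: 2 -> left, 4 -> right, 5 wraps to the top.
Fold 1 and 6 up from 3: 1 -> back, 6 -> front.
Opposite pairs are therefore: (1, 6), (2, 4), (3, 5).
Face 5 is opposite face 3.
face 3


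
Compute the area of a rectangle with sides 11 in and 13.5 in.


Shape: rectangle
Length l = 11 in, Width w = 13.5 in
Formula: A = l * w
A = 11 * 13.5
A = 148.5
148.5 in^2


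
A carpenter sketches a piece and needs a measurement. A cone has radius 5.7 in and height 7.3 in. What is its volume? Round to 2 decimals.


Shape: cone
Radius r = 5.7 in, Height h = 7.3 in
Formula: V = (1/3) * pi * r^2 * h
r^2 = 32.49
pi * r^2 * h = pi * 32.49 * 7.3 = 237.177 * pi
V = 237.177 * pi / 3
V = 248.37
248.37 in^3


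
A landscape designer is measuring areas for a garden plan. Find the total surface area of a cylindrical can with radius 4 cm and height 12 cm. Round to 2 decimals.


Shape: closed cylinder
Radius r = 4 cm, Height h = 12 cm
Formula: SA = 2*pi*r^2 + 2*pi*r*h = 2*pi*r*(r + h)
r + h = 16
2 * r * (r + h) = 2 * 4 * 16 = 128
SA = 128 * pi
SA = 402.12
402.12 cm^2


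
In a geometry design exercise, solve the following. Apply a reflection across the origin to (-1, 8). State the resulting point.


Transformation: reflection
Original point: (-1, 8)
Rule for reflection through the origin: (x, y) -> (-x, -y)
Apply: (-1, 8) -> (1, -8)
(1, -8)


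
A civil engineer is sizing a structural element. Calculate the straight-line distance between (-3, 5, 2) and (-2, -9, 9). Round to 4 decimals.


3D distance between two points
P1 = (-3, 5, 2), P2 = (-2, -9, 9)
Formula: d = sqrt((x2-x1)^2 + (y2-y1)^2 + (z2-z1)^2)
dx = -2 - -3 = 1
dy = -9 - 5 = -14
dz = 9 - 2 = 7
dx^2 + dy^2 + dz^2 = 1 + 196 + 49 = 246
d = sqrt(246)
d = 15.6844
15.6844 units


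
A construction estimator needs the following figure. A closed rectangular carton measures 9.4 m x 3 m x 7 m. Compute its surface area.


Shape: rectangular prism
l = 9.4 m, w = 3 m, h = 7 m
Formula: SA = 2(lw + lh + wh)
lw = 28.2, lh = 65.8, wh = 21
lw + lh + wh = 115
SA = 2 * 115
SA = 230
230 m^2


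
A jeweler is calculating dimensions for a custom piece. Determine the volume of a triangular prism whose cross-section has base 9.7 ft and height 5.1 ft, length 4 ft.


Shape: triangular prism
Triangle base = 9.7 ft, triangle height = 5.1 ft, prism length L = 4 ft
Formula: V = (1/2 * b * h_tri) * L
Cross-section area = 0.5 * 9.7 * 5.1 = 24.735
V = 24.735 * 4
V = 98.94
98.94 ft^3


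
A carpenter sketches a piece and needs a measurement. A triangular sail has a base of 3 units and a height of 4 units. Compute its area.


Shape: triangle
Base b = 3 units, Height h = 4 units
Formula: A = (1/2) * b * h
A = 0.5 * 3 * 4
A = 0.5 * 12
A = 6
6 units^2


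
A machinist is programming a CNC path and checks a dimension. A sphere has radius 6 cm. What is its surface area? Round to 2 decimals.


Shape: sphere
Radius r = 6 cm
Formula: SA = 4 * pi * r^2
r^2 = 36
SA = 4 * pi * 36
SA = 144 * pi
SA = 452.39
452.39 cm^2


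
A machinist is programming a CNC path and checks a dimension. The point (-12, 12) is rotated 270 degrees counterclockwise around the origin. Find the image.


Transformation: rotation about the origin
Original point: (-12, 12)
Rule for 270 deg counterclockwise: (x, y) -> (y, -x)
Apply: (-12, 12) -> (12, 12)
(12, 12)


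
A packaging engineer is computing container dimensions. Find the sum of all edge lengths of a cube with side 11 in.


Shape: cube
Side s = 11 in
A cube has 12 edges, all equal.
Formula: total edge length = 12 * s
Total = 12 * 11
Total = 132
132 in


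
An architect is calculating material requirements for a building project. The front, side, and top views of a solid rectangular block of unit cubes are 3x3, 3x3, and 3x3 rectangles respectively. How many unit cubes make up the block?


Orthographic views of a solid rectangular block:
Front view 3 x 3 -> length = 3, height = 3
Side view 3 x 3 -> width = 3, height = 3 (consistent)
Top view 3 x 3 -> confirms length = 3, width = 3
The block is 3 x 3 x 3.
Total unit cubes = 3 * 3 * 3 = 27
27 unit cubes


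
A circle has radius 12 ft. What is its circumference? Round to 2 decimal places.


Shape: circle
Radius r = 12 ft
Formula: C = 2 * pi * r
C = 2 * pi * 12
C = 24 * pi
C = 75.4
75.4 ft


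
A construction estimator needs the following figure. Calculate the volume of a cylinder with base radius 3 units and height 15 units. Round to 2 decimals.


Shape: cylinder
Radius r = 3 units, Height h = 15 units
Formula: V = pi * r^2 * h
r^2 = 9
V = pi * 9 * 15
V = 135 * pi
V = 424.12
424.12 units^3


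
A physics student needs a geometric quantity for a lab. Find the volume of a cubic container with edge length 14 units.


Shape: cube
Side s = 14 units
Formula: V = s^3
V = 14 * 14 * 14
V = 196 * 14
V = 2744
2744 units^3


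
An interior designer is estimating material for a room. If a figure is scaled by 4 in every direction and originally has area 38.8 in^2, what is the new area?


Linear scale factor k = 4
Original area = 38.8 in^2
Rule: under a linear scaling by k, areas scale by k^2.
k^2 = 4^2 = 16
New area = 38.8 * 16
New area = 620.8
620.8 in^2


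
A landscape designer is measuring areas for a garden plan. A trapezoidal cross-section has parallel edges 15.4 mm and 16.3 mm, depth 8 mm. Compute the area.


Shape: trapezoid
Parallel sides a = 15.4 mm, b = 16.3 mm; Height h = 8 mm
Formula: A = (a + b) * h / 2
a + b = 15.4 + 16.3 = 31.7
A = 31.7 * 8 / 2
A = 253.6 / 2
A = 126.8
126.8 mm^2


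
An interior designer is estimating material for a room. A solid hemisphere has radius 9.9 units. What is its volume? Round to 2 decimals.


Shape: hemisphere (half of a sphere)
Radius r = 9.9 units
Formula: V = (1/2) * (4/3) * pi * r^3 = (2/3) * pi * r^3
r^3 = 970.299
(2/3) * 970.299 = 646.866
V = 646.866 * pi
V = 2032.19
2032.19 units^3


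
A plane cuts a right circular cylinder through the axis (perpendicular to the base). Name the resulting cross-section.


Solid: right circular cylinder
Cutting plane: through the axis (perpendicular to the base)
Visualize the intersection of the plane with the solid's surface.
The boundary of the cut region is a rectangle.
rectangle


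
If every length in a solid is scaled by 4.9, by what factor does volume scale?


Linear scale factor k = 4.9
Rule: under a linear scaling by k, volumes scale by k^3.
k^3 = 4.9 * 4.9 * 4.9
k^3 = 24.01 * 4.9
k^3 = 117.649
Volume scales by a factor of 117.649.
117.649 (dimensionless)


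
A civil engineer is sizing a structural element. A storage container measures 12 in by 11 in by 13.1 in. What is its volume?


Shape: rectangular prism
l = 12 in, w = 11 in, h = 13.1 in
Formula: V = l * w * h
V = 12 * 11 * 13.1
V = 132 * 13.1
V = 1729.2
1729.2 in^3


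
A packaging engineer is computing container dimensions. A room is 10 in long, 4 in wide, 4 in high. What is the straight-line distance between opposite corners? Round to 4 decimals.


Shape: rectangular box (space diagonal)
l = 10 in, w = 4 in, h = 4 in
Visualize: the diagonal of the base, then a right triangle with that diagonal and the height.
Formula: d = sqrt(l^2 + w^2 + h^2)
l^2 + w^2 + h^2 = 100 + 16 + 16 = 132
d = sqrt(132)
d = 11.4891
11.4891 in


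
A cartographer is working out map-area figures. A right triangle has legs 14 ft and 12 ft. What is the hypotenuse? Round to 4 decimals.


Shape: right triangle
Legs a = 14 ft, b = 12 ft
Formula: c = sqrt(a^2 + b^2)
a^2 = 196, b^2 = 144
a^2 + b^2 = 340
c = sqrt(340)
c = 18.4391
18.4391 ft


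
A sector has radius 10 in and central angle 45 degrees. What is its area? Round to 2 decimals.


Shape: circular sector
Radius r = 10 in, Angle = 45 degrees
Formula: A = (angle/360) * pi * r^2
r^2 = 100
Fraction of circle = 45/360
A = (45/360) * pi * 100
A = 12.5 * pi
A = 39.27
39.27 in^2


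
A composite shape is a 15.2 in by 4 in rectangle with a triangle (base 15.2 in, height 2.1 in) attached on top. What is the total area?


Composite shape: rectangle + triangle
Rectangle area = 15.2 * 4 = 60.8
Triangle area = 0.5 * 15.2 * 2.1 = 15.96
Total = 60.8 + 15.96
Total = 76.76
76.76 in^2


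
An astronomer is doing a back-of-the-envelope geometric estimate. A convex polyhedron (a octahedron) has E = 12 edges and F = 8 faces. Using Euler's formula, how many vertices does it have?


Polyhedron: octahedron
Euler's formula for convex polyhedra: V - E + F = 2
Given: E = 12 edges and F = 8 faces
Solve for V:
V = 2 + E - F = 2 + 12 - 8 = 6
6 vertices


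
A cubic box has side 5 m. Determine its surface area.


Shape: cube
Side s = 5 m
A cube has 6 square faces.
Formula: SA = 6 * s^2
s^2 = 25
SA = 6 * 25
SA = 150
150 m^2


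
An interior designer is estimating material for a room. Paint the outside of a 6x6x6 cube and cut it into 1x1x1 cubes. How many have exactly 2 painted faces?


Large cube: 6 x 6 x 6, cut into unit cubes.
n = 6, so n - 2 = 4
Cubes with 2 painted faces lie along the edges, excluding corners.
A cube has 12 edges; each contributes (n - 2) = 4 such cubes.
Count = 12 * 4 = 48
48 unit cubes


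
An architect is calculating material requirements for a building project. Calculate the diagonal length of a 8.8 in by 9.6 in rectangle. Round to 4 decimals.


Shape: rectangle (diagonal via Pythagoras)
Sides: 8.8 in and 9.6 in
Formula: d = sqrt(l^2 + w^2)
l^2 = 77.44, w^2 = 92.16
l^2 + w^2 = 169.6
d = sqrt(169.6)
d = 13.0231
13.0231 in


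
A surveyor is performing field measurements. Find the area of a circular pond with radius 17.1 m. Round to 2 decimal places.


Shape: circle
Radius r = 17.1 m
Formula: A = pi * r^2
r^2 = 17.1^2 = 292.41
A = pi * 292.41
A = 918.63
918.63 m^2


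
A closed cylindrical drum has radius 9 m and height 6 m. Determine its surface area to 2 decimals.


Shape: closed cylinder
Radius r = 9 m, Height h = 6 m
Formula: SA = 2*pi*r^2 + 2*pi*r*h = 2*pi*r*(r + h)
r + h = 15
2 * r * (r + h) = 2 * 9 * 15 = 270
SA = 270 * pi
SA = 848.23
848.23 m^2


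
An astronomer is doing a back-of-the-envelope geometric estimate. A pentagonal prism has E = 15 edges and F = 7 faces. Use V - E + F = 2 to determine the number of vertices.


Polyhedron: pentagonal prism
Euler's formula for convex polyhedra: V - E + F = 2
Given: E = 15 edges and F = 7 faces
Solve for V:
V = 2 + E - F = 2 + 15 - 7 = 10
10 vertices


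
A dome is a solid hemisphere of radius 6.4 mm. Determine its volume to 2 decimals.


Shape: hemisphere (half of a sphere)
Radius r = 6.4 mm
Formula: V = (1/2) * (4/3) * pi * r^3 = (2/3) * pi * r^3
r^3 = 262.144
(2/3) * 262.144 = 174.762667
V = 174.762667 * pi
V = 549.03
549.03 mm^3


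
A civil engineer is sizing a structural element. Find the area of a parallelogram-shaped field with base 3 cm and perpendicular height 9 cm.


Shape: parallelogram
Base b = 3 cm, Height h = 9 cm
Formula: A = b * h
A = 3 * 9
A = 27
27 cm^2
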